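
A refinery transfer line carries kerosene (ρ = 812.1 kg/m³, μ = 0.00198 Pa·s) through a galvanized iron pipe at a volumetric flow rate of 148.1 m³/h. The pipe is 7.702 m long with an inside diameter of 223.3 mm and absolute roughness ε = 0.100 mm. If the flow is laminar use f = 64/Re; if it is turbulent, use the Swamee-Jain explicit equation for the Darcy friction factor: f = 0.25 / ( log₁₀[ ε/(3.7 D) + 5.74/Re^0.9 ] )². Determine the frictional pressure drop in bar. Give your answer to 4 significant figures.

ΔP ≈ 0.003136 bar

Q = 148.1 m³/h = 148.1/3600 = 0.04114 m³/s.
Cross-sectional area A = πD²/4 = π(0.2233)²/4 = 0.03916 m²; mean velocity V = Q/A = 0.04114/0.03916 = 1.05 m/s.
Reynolds number Re = ρVD/μ = 812.1 · 1.05 · 0.2233 / 0.00198 = 9.621e+04.
Re > 4000 → turbulent. Relative roughness ε/D = 0.0001/0.2233 = 0.000448. Swamee-Jain: f = 0.25/(log₁₀[0.000448/3.7 + 5.74/9.621e+04^0.9])² = 0.25/(log₁₀[0.000121 + 0.000188])² = 0.25/(-3.51)² = 0.02029.
Darcy-Weisbach: ΔP = f(L/D)(ρV²/2) = 0.02029·(7.702/0.2233)·(812.1·1.05²/2) = 0.02029·34.49·448.1 = 313.6 Pa.
ΔP = 313.6 Pa = 0.003136 bar.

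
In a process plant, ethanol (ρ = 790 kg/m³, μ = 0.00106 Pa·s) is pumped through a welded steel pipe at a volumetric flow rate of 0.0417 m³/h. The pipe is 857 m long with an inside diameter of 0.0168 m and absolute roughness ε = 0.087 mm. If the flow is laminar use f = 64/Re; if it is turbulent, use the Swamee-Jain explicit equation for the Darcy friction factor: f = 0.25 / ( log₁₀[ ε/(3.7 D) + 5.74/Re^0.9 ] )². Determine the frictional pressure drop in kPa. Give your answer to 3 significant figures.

ΔP ≈ 5.38 kPa

Q = 0.0417 m³/h = 0.0417/3600 = 1.158e-05 m³/s.
Cross-sectional area A = πD²/4 = π(0.0168)²/4 = 0.0002217 m²; mean velocity V = Q/A = 1.158e-05/0.0002217 = 0.05225 m/s.
Reynolds number Re = ρVD/μ = 790 · 0.05225 · 0.0168 / 0.00106 = 654.3.
Re < 2300 → laminar flow, so f = 64/Re = 64/654.3 = 0.09782 (the turbulent correlation is not needed).
Darcy-Weisbach: ΔP = f(L/D)(ρV²/2) = 0.09782·(857/0.0168)·(790·0.05225²/2) = 0.09782·5.101e+04·1.079 = 5382 Pa.
ΔP = 5382 Pa = 5.38 kPa.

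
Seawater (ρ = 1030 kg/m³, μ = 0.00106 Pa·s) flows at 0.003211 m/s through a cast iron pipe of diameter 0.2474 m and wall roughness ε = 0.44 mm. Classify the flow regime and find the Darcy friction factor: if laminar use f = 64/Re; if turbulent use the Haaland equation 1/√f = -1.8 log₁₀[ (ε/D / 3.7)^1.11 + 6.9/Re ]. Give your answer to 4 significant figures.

Re = ρVD/μ = 1030·0.003211·0.2474/0.00106 = 771.9.
Re < 2300 → laminar, so f = 64/Re = 0.08291 (roughness is irrelevant in laminar flow).

f ≈ 0.08291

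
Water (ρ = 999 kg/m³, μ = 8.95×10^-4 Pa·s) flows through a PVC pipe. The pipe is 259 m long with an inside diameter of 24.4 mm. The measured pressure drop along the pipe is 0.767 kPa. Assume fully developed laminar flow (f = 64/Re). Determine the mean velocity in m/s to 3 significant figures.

V ≈ 0.0616 m/s

For laminar flow, f = 64/Re with Re = ρVD/μ, so Darcy-Weisbach reduces to ΔP = 32μLV/D². Solving for V: V = ΔP·D²/(32μL) = 767·(0.0244)²/(32·0.000895·259) = 0.06156 m/s.
Check: Re = ρVD/μ = 999·0.06156·0.0244/0.000895 = 1677 < 2300, so the laminar assumption holds.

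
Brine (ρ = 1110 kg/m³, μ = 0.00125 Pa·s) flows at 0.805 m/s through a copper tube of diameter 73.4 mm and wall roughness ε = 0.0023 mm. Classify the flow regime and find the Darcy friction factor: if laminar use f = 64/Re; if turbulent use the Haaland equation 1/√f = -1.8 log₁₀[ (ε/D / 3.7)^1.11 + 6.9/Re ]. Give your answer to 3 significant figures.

f ≈ 0.0206

Re = ρVD/μ = 1110·0.805·0.0734/0.00125 = 5.247e+04.
Re > 4000 → turbulent. ε/D = 2.3e-06/0.0734 = 3.13e-05; Haaland: 1/√f = -1.8 log₁₀[2.34e-06 + 0.000132] = 6.972, so f = 0.02057.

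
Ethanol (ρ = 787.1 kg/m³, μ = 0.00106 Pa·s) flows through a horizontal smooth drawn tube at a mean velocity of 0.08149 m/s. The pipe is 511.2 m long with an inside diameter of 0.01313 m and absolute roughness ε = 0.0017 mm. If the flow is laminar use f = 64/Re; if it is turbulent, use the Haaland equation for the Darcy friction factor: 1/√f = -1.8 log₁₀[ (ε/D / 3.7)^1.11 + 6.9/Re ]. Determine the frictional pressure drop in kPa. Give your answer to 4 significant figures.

ΔP ≈ 8.196 kPa

Reynolds number Re = ρVD/μ = 787.1 · 0.08149 · 0.01313 / 0.00106 = 794.5.
Re < 2300 → laminar flow, so f = 64/Re = 64/794.5 = 0.08055 (the turbulent correlation is not needed).
Darcy-Weisbach: ΔP = f(L/D)(ρV²/2) = 0.08055·(511.2/0.01313)·(787.1·0.08149²/2) = 0.08055·3.893e+04·2.613 = 8196 Pa.
ΔP = 8196 Pa = 8.196 kPa.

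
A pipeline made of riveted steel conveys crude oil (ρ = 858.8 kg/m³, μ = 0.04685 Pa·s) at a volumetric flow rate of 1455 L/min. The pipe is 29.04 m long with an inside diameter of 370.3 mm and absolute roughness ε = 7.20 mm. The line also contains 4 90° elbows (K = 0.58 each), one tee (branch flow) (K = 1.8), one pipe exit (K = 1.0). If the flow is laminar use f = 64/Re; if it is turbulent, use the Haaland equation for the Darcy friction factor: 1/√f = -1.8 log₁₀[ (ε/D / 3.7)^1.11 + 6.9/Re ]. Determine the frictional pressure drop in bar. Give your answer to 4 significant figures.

ΔP ≈ 0.001830 bar

Q = 1455 L/min = 1455/60000 = 0.02425 m³/s.
Cross-sectional area A = πD²/4 = π(0.3703)²/4 = 0.1077 m²; mean velocity V = Q/A = 0.02425/0.1077 = 0.2252 m/s.
Reynolds number Re = ρVD/μ = 858.8 · 0.2252 · 0.3703 / 0.0469 = 1528.
Re < 2300 → laminar flow, so f = 64/Re = 64/1528 = 0.04187 (the turbulent correlation is not needed).
Total minor-loss coefficient ΣK = 4·0.58 + 1·1.8 + 1·1 = 5.12.
ΔP = [f·L/D + ΣK]·(ρV²/2) = [0.04187·29.04/0.3703 + 5.12]·(858.8·0.2252²/2) = [3.284 + 5.12]·21.77 = 183 Pa.
ΔP = 183 Pa = 0.001830 bar.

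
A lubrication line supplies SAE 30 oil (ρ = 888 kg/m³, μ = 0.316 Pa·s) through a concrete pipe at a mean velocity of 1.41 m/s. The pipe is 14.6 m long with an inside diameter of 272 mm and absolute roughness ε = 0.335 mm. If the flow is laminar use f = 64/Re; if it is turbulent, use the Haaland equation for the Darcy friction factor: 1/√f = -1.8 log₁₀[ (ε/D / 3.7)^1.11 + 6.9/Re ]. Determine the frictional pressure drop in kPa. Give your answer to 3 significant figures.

Reynolds number Re = ρVD/μ = 888 · 1.41 · 0.272 / 0.316 = 1078.
Re < 2300 → laminar flow, so f = 64/Re = 64/1078 = 0.05938 (the turbulent correlation is not needed).
Darcy-Weisbach: ΔP = f(L/D)(ρV²/2) = 0.05938·(14.6/0.272)·(888·1.41²/2) = 0.05938·53.68·882.7 = 2814 Pa.
ΔP = 2814 Pa = 2.81 kPa.

ΔP ≈ 2.81 kPa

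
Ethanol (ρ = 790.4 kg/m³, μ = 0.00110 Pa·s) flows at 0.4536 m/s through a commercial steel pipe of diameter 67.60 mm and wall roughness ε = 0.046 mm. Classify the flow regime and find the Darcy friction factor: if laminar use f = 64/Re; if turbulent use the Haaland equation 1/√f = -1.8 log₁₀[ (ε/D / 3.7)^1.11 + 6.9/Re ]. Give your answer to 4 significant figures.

f ≈ 0.02646

Re = ρVD/μ = 790.4·0.4536·0.0676/0.0011 = 2.203e+04.
Re > 4000 → turbulent. ε/D = 4.6e-05/0.0676 = 0.00068; Haaland: 1/√f = -1.8 log₁₀[7.14e-05 + 0.000313] = 6.147, so f = 0.02646.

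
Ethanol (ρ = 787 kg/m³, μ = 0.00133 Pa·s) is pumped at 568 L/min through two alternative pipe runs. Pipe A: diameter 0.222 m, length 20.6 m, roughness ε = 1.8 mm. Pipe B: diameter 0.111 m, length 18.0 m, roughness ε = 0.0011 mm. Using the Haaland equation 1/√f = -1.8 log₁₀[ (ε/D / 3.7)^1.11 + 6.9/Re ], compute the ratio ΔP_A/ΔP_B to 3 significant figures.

ΔP_A/ΔP_B ≈ 0.0681

Pipe A: V = Q/A = 0.009467/0.03871 = 0.2446 m/s; Re = 3.213e+04; ε/D = 0.00811; Haaland → f = 0.03733; ΔP_A = f(L/D)(ρV²/2) = 81.53 Pa.
Pipe B: V = Q/A = 0.009467/0.009677 = 0.9783 m/s; Re = 6.426e+04; ε/D = 9.91e-06; Haaland → f = 0.01962; ΔP_B = f(L/D)(ρV²/2) = 1198 Pa.
ΔP_A/ΔP_B = 81.53/1198 = 0.0681.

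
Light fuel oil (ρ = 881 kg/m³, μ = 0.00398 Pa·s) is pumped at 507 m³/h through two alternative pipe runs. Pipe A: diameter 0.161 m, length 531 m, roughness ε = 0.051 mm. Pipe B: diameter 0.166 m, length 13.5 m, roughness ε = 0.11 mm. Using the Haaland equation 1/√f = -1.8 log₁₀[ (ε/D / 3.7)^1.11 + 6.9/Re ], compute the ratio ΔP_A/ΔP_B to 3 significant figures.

ΔP_A/ΔP_B ≈ 41.1

Pipe A: V = Q/A = 0.1408/0.02036 = 6.918 m/s; Re = 2.465e+05; ε/D = 0.000317; Haaland → f = 0.01723; ΔP_A = f(L/D)(ρV²/2) = 1.198e+06 Pa.
Pipe B: V = Q/A = 0.1408/0.02164 = 6.507 m/s; Re = 2.391e+05; ε/D = 0.000663; Haaland → f = 0.01921; ΔP_B = f(L/D)(ρV²/2) = 2.915e+04 Pa.
ΔP_A/ΔP_B = 1.198e+06/2.915e+04 = 41.1.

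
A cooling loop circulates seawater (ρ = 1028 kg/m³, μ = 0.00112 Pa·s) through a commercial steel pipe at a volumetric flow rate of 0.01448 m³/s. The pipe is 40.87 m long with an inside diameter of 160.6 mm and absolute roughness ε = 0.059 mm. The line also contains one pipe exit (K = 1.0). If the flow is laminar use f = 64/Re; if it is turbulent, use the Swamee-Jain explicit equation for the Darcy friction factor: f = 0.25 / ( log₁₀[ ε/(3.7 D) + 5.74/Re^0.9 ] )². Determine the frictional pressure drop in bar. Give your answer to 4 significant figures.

ΔP ≈ 0.01578 bar

Cross-sectional area A = πD²/4 = π(0.1606)²/4 = 0.02026 m²; mean velocity V = Q/A = 0.01448/0.02026 = 0.7148 m/s.
Reynolds number Re = ρVD/μ = 1028 · 0.7148 · 0.1606 / 0.00112 = 1.054e+05.
Re > 4000 → turbulent. Relative roughness ε/D = 5.9e-05/0.1606 = 0.000367. Swamee-Jain: f = 0.25/(log₁₀[0.000367/3.7 + 5.74/1.054e+05^0.9])² = 0.25/(log₁₀[9.93e-05 + 0.000173])² = 0.25/(-3.565)² = 0.01967.
Total minor-loss coefficient ΣK = 1·1 = 1.
ΔP = [f·L/D + ΣK]·(ρV²/2) = [0.01967·40.87/0.1606 + 1]·(1028·0.7148²/2) = [5.007 + 1]·262.6 = 1578 Pa.
ΔP = 1578 Pa = 0.01578 bar.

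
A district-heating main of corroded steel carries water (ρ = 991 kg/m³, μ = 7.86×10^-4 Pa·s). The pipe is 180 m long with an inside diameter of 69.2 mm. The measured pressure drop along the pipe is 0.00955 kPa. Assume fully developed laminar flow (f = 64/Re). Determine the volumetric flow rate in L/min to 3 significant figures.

Q ≈ 2.28 L/min

For laminar flow, f = 64/Re with Re = ρVD/μ, so Darcy-Weisbach reduces to ΔP = 32μLV/D². Solving for V: V = ΔP·D²/(32μL) = 9.55·(0.0692)²/(32·0.000786·180) = 0.0101 m/s.
Check: Re = ρVD/μ = 991·0.0101·0.0692/0.000786 = 881.3 < 2300, so the laminar assumption holds.
Q = V·A = 0.0101·(π/4·0.0692²) = 3.799e-05 m³/s = 2.28 L/min.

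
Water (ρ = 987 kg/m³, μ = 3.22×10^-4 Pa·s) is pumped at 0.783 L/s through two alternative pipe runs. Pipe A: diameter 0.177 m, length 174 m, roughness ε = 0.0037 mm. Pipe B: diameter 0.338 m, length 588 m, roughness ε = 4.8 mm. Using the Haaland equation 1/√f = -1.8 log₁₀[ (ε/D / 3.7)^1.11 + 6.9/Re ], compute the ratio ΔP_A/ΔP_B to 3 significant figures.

ΔP_A/ΔP_B ≈ 4.22

Pipe A: V = Q/A = 0.000783/0.02461 = 0.03182 m/s; Re = 1.726e+04; ε/D = 2.09e-05; Haaland → f = 0.02675; ΔP_A = f(L/D)(ρV²/2) = 13.14 Pa.
Pipe B: V = Q/A = 0.000783/0.08973 = 0.008726 m/s; Re = 9041; ε/D = 0.0142; Haaland → f = 0.04762; ΔP_B = f(L/D)(ρV²/2) = 3.113 Pa.
ΔP_A/ΔP_B = 13.14/3.113 = 4.22.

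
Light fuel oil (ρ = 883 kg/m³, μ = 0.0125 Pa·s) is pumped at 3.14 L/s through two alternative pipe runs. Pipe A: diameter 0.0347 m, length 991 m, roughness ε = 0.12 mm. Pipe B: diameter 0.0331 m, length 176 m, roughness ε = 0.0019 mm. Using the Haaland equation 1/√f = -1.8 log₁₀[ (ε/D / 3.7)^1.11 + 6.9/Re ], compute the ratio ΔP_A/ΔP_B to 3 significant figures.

Pipe A: V = Q/A = 0.00314/0.0009457 = 3.32 m/s; Re = 8139; ε/D = 0.00346; Haaland → f = 0.0369; ΔP_A = f(L/D)(ρV²/2) = 5.129e+06 Pa.
Pipe B: V = Q/A = 0.00314/0.0008605 = 3.649 m/s; Re = 8532; ε/D = 5.74e-05; Haaland → f = 0.03233; ΔP_B = f(L/D)(ρV²/2) = 1.011e+06 Pa.
ΔP_A/ΔP_B = 5.129e+06/1.011e+06 = 5.08.

ΔP_A/ΔP_B ≈ 5.08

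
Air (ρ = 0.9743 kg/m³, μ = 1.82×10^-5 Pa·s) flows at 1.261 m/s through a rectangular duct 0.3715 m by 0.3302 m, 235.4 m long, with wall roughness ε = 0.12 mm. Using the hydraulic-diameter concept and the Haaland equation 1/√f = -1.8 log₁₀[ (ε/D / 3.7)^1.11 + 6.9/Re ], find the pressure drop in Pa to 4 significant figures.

Hydraulic diameter D_h = 4A/P = 4·(0.3715·0.3302)/(2·(0.3715+0.3302)) = 0.4907/1.403 = 0.3496 m.
Re = ρVD_h/μ = 0.9743·1.261·0.3496/1.82e-05 = 2.36e+04.
ε/D_h = 0.00012/0.3496 = 0.000343; Haaland gives 1/√f = -1.8 log₁₀[3.34e-05+0.000292] = 6.277, so f = 0.02538.
ΔP = f(L/D_h)(ρV²/2) = 0.02538·235.4/0.3496·0.7746 = 13.24 Pa.

ΔP ≈ 13.24 Pa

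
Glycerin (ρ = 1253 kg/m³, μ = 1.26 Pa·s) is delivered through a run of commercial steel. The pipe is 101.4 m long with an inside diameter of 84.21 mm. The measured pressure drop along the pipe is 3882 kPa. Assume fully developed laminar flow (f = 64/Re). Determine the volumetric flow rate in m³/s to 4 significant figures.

Q ≈ 0.03750 m³/s

For laminar flow, f = 64/Re with Re = ρVD/μ, so Darcy-Weisbach reduces to ΔP = 32μLV/D². Solving for V: V = ΔP·D²/(32μL) = 3.882e+06·(0.08421)²/(32·1.26·101.4) = 6.733 m/s.
Check: Re = ρVD/μ = 1253·6.733·0.08421/1.26 = 563.9 < 2300, so the laminar assumption holds.
Q = V·A = 6.733·(π/4·0.08421²) = 0.0375 m³/s = 0.03750 m³/s.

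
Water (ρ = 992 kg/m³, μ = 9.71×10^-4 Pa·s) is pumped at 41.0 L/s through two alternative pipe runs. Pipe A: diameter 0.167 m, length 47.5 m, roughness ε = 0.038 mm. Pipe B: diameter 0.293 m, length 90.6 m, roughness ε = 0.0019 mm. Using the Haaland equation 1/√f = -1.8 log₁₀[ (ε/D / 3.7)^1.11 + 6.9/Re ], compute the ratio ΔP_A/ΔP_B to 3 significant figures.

Pipe A: V = Q/A = 0.041/0.0219 = 1.872 m/s; Re = 3.194e+05; ε/D = 0.000228; Haaland → f = 0.01617; ΔP_A = f(L/D)(ρV²/2) = 7993 Pa.
Pipe B: V = Q/A = 0.041/0.06743 = 0.6081 m/s; Re = 1.82e+05; ε/D = 6.48e-06; Haaland → f = 0.01582; ΔP_B = f(L/D)(ρV²/2) = 897.3 Pa.
ΔP_A/ΔP_B = 7993/897.3 = 8.91.

ΔP_A/ΔP_B ≈ 8.91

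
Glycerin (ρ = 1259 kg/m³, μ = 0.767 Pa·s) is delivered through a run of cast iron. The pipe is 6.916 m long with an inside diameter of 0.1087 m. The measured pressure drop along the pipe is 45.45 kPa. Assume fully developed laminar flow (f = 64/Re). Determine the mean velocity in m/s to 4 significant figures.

For laminar flow, f = 64/Re with Re = ρVD/μ, so Darcy-Weisbach reduces to ΔP = 32μLV/D². Solving for V: V = ΔP·D²/(32μL) = 4.545e+04·(0.1087)²/(32·0.767·6.916) = 3.164 m/s.
Check: Re = ρVD/μ = 1259·3.164·0.1087/0.767 = 564.5 < 2300, so the laminar assumption holds.

V ≈ 3.164 m/s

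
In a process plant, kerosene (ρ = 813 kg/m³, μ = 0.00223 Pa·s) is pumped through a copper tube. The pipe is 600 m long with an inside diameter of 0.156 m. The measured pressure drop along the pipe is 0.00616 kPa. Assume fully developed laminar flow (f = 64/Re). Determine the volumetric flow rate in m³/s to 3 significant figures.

For laminar flow, f = 64/Re with Re = ρVD/μ, so Darcy-Weisbach reduces to ΔP = 32μLV/D². Solving for V: V = ΔP·D²/(32μL) = 6.16·(0.156)²/(32·0.00223·600) = 0.003501 m/s.
Check: Re = ρVD/μ = 813·0.003501·0.156/0.00223 = 199.1 < 2300, so the laminar assumption holds.
Q = V·A = 0.003501·(π/4·0.156²) = 6.692e-05 m³/s = 6.69×10^-5 m³/s.

Q ≈ 6.69×10^-5 m³/s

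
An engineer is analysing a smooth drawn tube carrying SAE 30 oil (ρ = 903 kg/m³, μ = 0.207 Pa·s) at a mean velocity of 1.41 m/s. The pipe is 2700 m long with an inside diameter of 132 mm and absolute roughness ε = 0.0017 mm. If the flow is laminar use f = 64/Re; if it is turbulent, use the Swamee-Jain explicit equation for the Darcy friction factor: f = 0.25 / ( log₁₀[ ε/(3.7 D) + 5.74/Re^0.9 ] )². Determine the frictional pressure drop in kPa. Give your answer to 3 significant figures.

ΔP ≈ 1450 kPa

Reynolds number Re = ρVD/μ = 903 · 1.41 · 0.132 / 0.207 = 811.9.
Re < 2300 → laminar flow, so f = 64/Re = 64/811.9 = 0.07883 (the turbulent correlation is not needed).
Darcy-Weisbach: ΔP = f(L/D)(ρV²/2) = 0.07883·(2700/0.132)·(903·1.41²/2) = 0.07883·2.045e+04·897.6 = 1.447e+06 Pa.
ΔP = 1.447e+06 Pa = 1450 kPa.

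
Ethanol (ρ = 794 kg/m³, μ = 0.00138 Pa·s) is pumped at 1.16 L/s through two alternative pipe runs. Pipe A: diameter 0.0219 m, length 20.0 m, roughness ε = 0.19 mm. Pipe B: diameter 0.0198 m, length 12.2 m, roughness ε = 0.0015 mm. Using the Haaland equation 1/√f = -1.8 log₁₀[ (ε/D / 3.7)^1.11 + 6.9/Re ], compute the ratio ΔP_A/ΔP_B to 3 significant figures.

ΔP_A/ΔP_B ≈ 1.73

Pipe A: V = Q/A = 0.00116/0.0003767 = 3.079 m/s; Re = 3.88e+04; ε/D = 0.00868; Haaland → f = 0.03775; ΔP_A = f(L/D)(ρV²/2) = 1.298e+05 Pa.
Pipe B: V = Q/A = 0.00116/0.0003079 = 3.767 m/s; Re = 4.292e+04; ε/D = 7.58e-05; Haaland → f = 0.02163; ΔP_B = f(L/D)(ρV²/2) = 7.51e+04 Pa.
ΔP_A/ΔP_B = 1.298e+05/7.51e+04 = 1.73.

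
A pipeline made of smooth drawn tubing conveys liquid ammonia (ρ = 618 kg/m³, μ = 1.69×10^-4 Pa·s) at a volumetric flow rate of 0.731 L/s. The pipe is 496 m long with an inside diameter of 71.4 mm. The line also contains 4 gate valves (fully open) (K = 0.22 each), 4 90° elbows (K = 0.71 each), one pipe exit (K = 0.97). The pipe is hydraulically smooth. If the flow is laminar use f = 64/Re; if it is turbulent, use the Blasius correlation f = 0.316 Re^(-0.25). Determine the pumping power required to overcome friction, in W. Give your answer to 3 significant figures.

Q = 0.731 L/s = 0.731/1000 = 0.000731 m³/s.
Cross-sectional area A = πD²/4 = π(0.0714)²/4 = 0.004004 m²; mean velocity V = Q/A = 0.000731/0.004004 = 0.1826 m/s.
Reynolds number Re = ρVD/μ = 618 · 0.1826 · 0.0714 / 0.000169 = 4.767e+04.
Re > 4000 → turbulent. Smooth-pipe (Blasius): f = 0.316 Re^(-0.25) = 0.316/(4.767e+04)^0.25 = 0.02139.
Total minor-loss coefficient ΣK = 4·0.22 + 4·0.71 + 1·0.97 = 4.69.
ΔP = [f·L/D + ΣK]·(ρV²/2) = [0.02139·496/0.0714 + 4.69]·(618·0.1826²/2) = [148.6 + 4.69]·10.3 = 1578 Pa.
Pumping power P = QΔP = 0.000731·1578 = 1.154 W = 1.15 W.

P ≈ 1.15 W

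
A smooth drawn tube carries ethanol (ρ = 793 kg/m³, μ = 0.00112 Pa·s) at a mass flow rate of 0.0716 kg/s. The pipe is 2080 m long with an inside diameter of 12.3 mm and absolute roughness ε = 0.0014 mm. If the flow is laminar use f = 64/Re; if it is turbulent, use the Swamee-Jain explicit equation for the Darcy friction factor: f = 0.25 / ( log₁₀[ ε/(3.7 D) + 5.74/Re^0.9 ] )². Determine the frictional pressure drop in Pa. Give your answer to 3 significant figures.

ΔP ≈ 1.35×10^6 Pa

A = πD²/4 = π(0.0123)²/4 = 0.0001188 m²; mean velocity V = ṁ/(ρA) = 0.0716/(793 · 0.0001188) = 0.7599 m/s.
Reynolds number Re = ρVD/μ = 793 · 0.7599 · 0.0123 / 0.00112 = 6618.
Re > 4000 → turbulent. Relative roughness ε/D = 1.4e-06/0.0123 = 0.000114. Swamee-Jain: f = 0.25/(log₁₀[0.000114/3.7 + 5.74/6618^0.9])² = 0.25/(log₁₀[3.08e-05 + 0.00209])² = 0.25/(-2.673)² = 0.03498.
Darcy-Weisbach: ΔP = f(L/D)(ρV²/2) = 0.03498·(2080/0.0123)·(793·0.7599²/2) = 0.03498·1.691e+05·228.9 = 1.354e+06 Pa.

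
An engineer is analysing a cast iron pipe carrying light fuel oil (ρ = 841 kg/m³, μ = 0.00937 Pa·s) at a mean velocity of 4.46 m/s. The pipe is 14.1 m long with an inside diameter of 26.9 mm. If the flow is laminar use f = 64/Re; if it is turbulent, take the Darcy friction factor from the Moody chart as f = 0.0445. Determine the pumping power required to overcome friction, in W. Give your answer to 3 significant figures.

P ≈ 495 W

Reynolds number Re = ρVD/μ = 841 · 4.46 · 0.0269 / 0.00937 = 1.077e+04.
Re > 4000 → turbulent; use the Moody-chart value f = 0.0445.
Darcy-Weisbach: ΔP = f(L/D)(ρV²/2) = 0.0445·(14.1/0.0269)·(841·4.46²/2) = 0.0445·524.2·8364 = 1.951e+05 Pa.
Q = V·A = 4.46·0.0005683 = 0.002535 m³/s.
Pumping power P = QΔP = 0.002535·1.951e+05 = 494.5 W = 495 W.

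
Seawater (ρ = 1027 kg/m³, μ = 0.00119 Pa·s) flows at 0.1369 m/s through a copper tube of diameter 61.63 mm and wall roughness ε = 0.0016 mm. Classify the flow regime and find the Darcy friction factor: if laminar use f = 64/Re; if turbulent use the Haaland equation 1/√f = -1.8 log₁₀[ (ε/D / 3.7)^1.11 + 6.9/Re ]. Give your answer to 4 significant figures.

Re = ρVD/μ = 1027·0.1369·0.06163/0.00119 = 7281.
Re > 4000 → turbulent. ε/D = 1.6e-06/0.06163 = 2.6e-05; Haaland: 1/√f = -1.8 log₁₀[1.9e-06 + 0.000948] = 5.44, so f = 0.03378.

f ≈ 0.03378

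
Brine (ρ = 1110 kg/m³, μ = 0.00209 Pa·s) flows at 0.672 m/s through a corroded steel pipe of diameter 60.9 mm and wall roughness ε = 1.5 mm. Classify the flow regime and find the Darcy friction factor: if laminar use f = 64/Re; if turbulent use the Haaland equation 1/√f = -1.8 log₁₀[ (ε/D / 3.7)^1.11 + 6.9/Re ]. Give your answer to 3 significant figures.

Re = ρVD/μ = 1110·0.672·0.0609/0.00209 = 2.174e+04.
Re > 4000 → turbulent. ε/D = 0.0015/0.0609 = 0.0246; Haaland: 1/√f = -1.8 log₁₀[0.00384 + 0.000317] = 4.287, so f = 0.05441.

f ≈ 0.0544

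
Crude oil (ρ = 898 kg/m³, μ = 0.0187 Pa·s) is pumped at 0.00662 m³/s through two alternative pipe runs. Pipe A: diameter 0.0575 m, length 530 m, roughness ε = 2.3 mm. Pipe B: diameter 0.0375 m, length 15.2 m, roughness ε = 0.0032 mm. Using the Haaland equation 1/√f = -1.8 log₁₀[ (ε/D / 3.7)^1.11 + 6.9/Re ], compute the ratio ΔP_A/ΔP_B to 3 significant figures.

Pipe A: V = Q/A = 0.00662/0.002597 = 2.549 m/s; Re = 7039; ε/D = 0.04; Haaland → f = 0.06854; ΔP_A = f(L/D)(ρV²/2) = 1.844e+06 Pa.
Pipe B: V = Q/A = 0.00662/0.001104 = 5.994 m/s; Re = 1.079e+04; ε/D = 8.53e-05; Haaland → f = 0.03034; ΔP_B = f(L/D)(ρV²/2) = 1.984e+05 Pa.
ΔP_A/ΔP_B = 1.844e+06/1.984e+05 = 9.29.

ΔP_A/ΔP_B ≈ 9.29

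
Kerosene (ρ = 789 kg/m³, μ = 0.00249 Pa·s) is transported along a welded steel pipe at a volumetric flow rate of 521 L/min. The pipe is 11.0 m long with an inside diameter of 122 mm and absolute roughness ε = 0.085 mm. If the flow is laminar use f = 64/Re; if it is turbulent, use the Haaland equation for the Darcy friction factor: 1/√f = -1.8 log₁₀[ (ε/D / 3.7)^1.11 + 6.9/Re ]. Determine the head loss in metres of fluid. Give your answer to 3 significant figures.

h_f ≈ 0.0638 m

Q = 521 L/min = 521/60000 = 0.008683 m³/s.
Cross-sectional area A = πD²/4 = π(0.122)²/4 = 0.01169 m²; mean velocity V = Q/A = 0.008683/0.01169 = 0.7428 m/s.
Reynolds number Re = ρVD/μ = 789 · 0.7428 · 0.122 / 0.00249 = 2.872e+04.
Re > 4000 → turbulent. Relative roughness ε/D = 8.5e-05/0.122 = 0.000697. Haaland: 1/√f = -1.8 log₁₀[(0.000697/3.7)^1.11 + 6.9/2.872e+04] = -1.8 log₁₀[7.33e-05 + 0.00024] = 6.307, so f = 0.02514.
Darcy-Weisbach: ΔP = f(L/D)(ρV²/2) = 0.02514·(11/0.122)·(789·0.7428²/2) = 0.02514·90.16·217.7 = 493.5 Pa.
Head loss h_f = ΔP/(ρg) = 493.5/(789·9.81) = 0.0638 m.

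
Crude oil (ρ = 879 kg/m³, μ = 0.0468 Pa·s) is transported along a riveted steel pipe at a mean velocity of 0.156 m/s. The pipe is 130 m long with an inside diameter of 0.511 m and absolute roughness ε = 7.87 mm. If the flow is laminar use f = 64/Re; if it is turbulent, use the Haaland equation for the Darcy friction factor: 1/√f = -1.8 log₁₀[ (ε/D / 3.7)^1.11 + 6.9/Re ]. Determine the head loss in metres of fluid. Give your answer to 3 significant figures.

Reynolds number Re = ρVD/μ = 879 · 0.156 · 0.511 / 0.0468 = 1497.
Re < 2300 → laminar flow, so f = 64/Re = 64/1497 = 0.04275 (the turbulent correlation is not needed).
Darcy-Weisbach: ΔP = f(L/D)(ρV²/2) = 0.04275·(130/0.511)·(879·0.156²/2) = 0.04275·254.4·10.7 = 116.3 Pa.
Head loss h_f = ΔP/(ρg) = 116.3/(879·9.81) = 0.0135 m.

h_f ≈ 0.0135 m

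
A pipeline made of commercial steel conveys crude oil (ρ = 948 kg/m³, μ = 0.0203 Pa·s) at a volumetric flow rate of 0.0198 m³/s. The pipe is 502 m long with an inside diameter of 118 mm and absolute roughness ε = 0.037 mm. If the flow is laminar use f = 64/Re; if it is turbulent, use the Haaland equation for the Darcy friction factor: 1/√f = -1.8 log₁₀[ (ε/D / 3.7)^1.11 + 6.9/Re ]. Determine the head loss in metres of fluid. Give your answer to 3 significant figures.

Cross-sectional area A = πD²/4 = π(0.118)²/4 = 0.01094 m²; mean velocity V = Q/A = 0.0198/0.01094 = 1.811 m/s.
Reynolds number Re = ρVD/μ = 948 · 1.811 · 0.118 / 0.0203 = 9977.
Re > 4000 → turbulent. Relative roughness ε/D = 3.7e-05/0.118 = 0.000314. Haaland: 1/√f = -1.8 log₁₀[(0.000314/3.7)^1.11 + 6.9/9977] = -1.8 log₁₀[3.02e-05 + 0.000692] = 5.655, so f = 0.03127.
Darcy-Weisbach: ΔP = f(L/D)(ρV²/2) = 0.03127·(502/0.118)·(948·1.811²/2) = 0.03127·4254·1554 = 2.067e+05 Pa.
Head loss h_f = ΔP/(ρg) = 2.067e+05/(948·9.81) = 22.2 m.

h_f ≈ 22.2 m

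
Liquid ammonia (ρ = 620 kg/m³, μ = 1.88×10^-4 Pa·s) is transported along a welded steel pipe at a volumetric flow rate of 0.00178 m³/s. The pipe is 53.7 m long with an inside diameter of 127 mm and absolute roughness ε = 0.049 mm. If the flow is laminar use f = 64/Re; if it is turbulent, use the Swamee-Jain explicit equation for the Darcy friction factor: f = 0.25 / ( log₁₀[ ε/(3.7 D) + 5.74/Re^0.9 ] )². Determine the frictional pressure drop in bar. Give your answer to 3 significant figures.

ΔP ≈ 5.59×10^-4 bar

Cross-sectional area A = πD²/4 = π(0.127)²/4 = 0.01267 m²; mean velocity V = Q/A = 0.00178/0.01267 = 0.1405 m/s.
Reynolds number Re = ρVD/μ = 620 · 0.1405 · 0.127 / 0.000188 = 5.885e+04.
Re > 4000 → turbulent. Relative roughness ε/D = 4.9e-05/0.127 = 0.000386. Swamee-Jain: f = 0.25/(log₁₀[0.000386/3.7 + 5.74/5.885e+04^0.9])² = 0.25/(log₁₀[0.000104 + 0.000293])² = 0.25/(-3.401)² = 0.02161.
Darcy-Weisbach: ΔP = f(L/D)(ρV²/2) = 0.02161·(53.7/0.127)·(620·0.1405²/2) = 0.02161·422.8·6.121 = 55.92 Pa.
ΔP = 55.92 Pa = 5.59×10^-4 bar.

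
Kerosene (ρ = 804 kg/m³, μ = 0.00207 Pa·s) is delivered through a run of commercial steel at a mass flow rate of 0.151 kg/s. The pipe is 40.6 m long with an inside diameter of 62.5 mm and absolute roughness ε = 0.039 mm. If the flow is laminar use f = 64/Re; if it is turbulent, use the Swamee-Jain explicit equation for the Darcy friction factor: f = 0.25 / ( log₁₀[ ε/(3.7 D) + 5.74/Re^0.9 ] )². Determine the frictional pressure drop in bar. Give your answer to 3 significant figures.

A = πD²/4 = π(0.0625)²/4 = 0.003068 m²; mean velocity V = ṁ/(ρA) = 0.151/(804 · 0.003068) = 0.06122 m/s.
Reynolds number Re = ρVD/μ = 804 · 0.06122 · 0.0625 / 0.00207 = 1486.
Re < 2300 → laminar flow, so f = 64/Re = 64/1486 = 0.04307 (the turbulent correlation is not needed).
Darcy-Weisbach: ΔP = f(L/D)(ρV²/2) = 0.04307·(40.6/0.0625)·(804·0.06122²/2) = 0.04307·649.6·1.506 = 42.15 Pa.
ΔP = 42.15 Pa = 4.21×10^-4 bar.

ΔP ≈ 4.21×10^-4 bar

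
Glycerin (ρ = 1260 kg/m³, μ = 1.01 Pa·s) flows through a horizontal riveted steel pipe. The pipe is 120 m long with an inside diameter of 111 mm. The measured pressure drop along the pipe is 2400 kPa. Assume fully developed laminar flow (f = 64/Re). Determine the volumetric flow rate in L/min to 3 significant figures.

Q ≈ 4430 L/min

For laminar flow, f = 64/Re with Re = ρVD/μ, so Darcy-Weisbach reduces to ΔP = 32μLV/D². Solving for V: V = ΔP·D²/(32μL) = 2.4e+06·(0.111)²/(32·1.01·120) = 7.624 m/s.
Check: Re = ρVD/μ = 1260·7.624·0.111/1.01 = 1056 < 2300, so the laminar assumption holds.
Q = V·A = 7.624·(π/4·0.111²) = 0.07378 m³/s = 4430 L/min.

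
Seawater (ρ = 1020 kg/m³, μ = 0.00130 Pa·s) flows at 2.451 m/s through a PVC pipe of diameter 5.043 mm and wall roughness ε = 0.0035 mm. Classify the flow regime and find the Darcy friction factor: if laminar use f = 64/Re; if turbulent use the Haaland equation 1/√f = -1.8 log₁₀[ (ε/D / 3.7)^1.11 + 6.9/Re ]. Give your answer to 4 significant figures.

f ≈ 0.03200

Re = ρVD/μ = 1020·2.451·0.005043/0.0013 = 9698.
Re > 4000 → turbulent. ε/D = 3.5e-06/0.005043 = 0.000694; Haaland: 1/√f = -1.8 log₁₀[7.3e-05 + 0.000711] = 5.59, so f = 0.032.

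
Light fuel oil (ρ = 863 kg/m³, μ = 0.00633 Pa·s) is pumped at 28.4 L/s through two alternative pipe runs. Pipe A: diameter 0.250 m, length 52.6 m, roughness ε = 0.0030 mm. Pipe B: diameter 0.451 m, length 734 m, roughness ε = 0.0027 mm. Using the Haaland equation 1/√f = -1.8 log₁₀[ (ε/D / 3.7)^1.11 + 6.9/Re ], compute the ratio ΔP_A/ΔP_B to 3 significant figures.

Pipe A: V = Q/A = 0.0284/0.04909 = 0.5786 m/s; Re = 1.972e+04; ε/D = 1.2e-05; Haaland → f = 0.02586; ΔP_A = f(L/D)(ρV²/2) = 785.7 Pa.
Pipe B: V = Q/A = 0.0284/0.1598 = 0.1778 m/s; Re = 1.093e+04; ε/D = 5.99e-06; Haaland → f = 0.03015; ΔP_B = f(L/D)(ρV²/2) = 669.2 Pa.
ΔP_A/ΔP_B = 785.7/669.2 = 1.17.

ΔP_A/ΔP_B ≈ 1.17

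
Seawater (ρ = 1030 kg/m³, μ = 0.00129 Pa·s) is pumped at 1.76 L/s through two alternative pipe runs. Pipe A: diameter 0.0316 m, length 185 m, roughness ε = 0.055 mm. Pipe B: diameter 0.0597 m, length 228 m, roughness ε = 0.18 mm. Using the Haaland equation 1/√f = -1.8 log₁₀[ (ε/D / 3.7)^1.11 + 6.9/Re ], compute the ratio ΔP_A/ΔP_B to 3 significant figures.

Pipe A: V = Q/A = 0.00176/0.0007843 = 2.244 m/s; Re = 5.662e+04; ε/D = 0.00174; Haaland → f = 0.02535; ΔP_A = f(L/D)(ρV²/2) = 3.85e+05 Pa.
Pipe B: V = Q/A = 0.00176/0.002799 = 0.6287 m/s; Re = 2.997e+04; ε/D = 0.00302; Haaland → f = 0.02977; ΔP_B = f(L/D)(ρV²/2) = 2.315e+04 Pa.
ΔP_A/ΔP_B = 3.85e+05/2.315e+04 = 16.6.

ΔP_A/ΔP_B ≈ 16.6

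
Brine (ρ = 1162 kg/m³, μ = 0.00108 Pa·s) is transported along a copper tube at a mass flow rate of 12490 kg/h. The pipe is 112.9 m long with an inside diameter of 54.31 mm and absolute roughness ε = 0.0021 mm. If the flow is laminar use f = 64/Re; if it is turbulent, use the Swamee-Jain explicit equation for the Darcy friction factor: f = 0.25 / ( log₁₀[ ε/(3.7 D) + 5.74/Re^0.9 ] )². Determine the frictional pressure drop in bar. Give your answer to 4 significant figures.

ṁ = 12490 kg/h = 12490/3600 = 3.469 kg/s.
A = πD²/4 = π(0.05431)²/4 = 0.002317 m²; mean velocity V = ṁ/(ρA) = 3.469/(1162 · 0.002317) = 1.289 m/s.
Reynolds number Re = ρVD/μ = 1162 · 1.289 · 0.05431 / 0.00108 = 7.531e+04.
Re > 4000 → turbulent. Relative roughness ε/D = 2.1e-06/0.05431 = 3.87e-05. Swamee-Jain: f = 0.25/(log₁₀[3.87e-05/3.7 + 5.74/7.531e+04^0.9])² = 0.25/(log₁₀[1.05e-05 + 0.000234])² = 0.25/(-3.611)² = 0.01917.
Darcy-Weisbach: ΔP = f(L/D)(ρV²/2) = 0.01917·(112.9/0.05431)·(1162·1.289²/2) = 0.01917·2079·965.1 = 3.846e+04 Pa.
ΔP = 3.846e+04 Pa = 0.3846 bar.

ΔP ≈ 0.3846 bar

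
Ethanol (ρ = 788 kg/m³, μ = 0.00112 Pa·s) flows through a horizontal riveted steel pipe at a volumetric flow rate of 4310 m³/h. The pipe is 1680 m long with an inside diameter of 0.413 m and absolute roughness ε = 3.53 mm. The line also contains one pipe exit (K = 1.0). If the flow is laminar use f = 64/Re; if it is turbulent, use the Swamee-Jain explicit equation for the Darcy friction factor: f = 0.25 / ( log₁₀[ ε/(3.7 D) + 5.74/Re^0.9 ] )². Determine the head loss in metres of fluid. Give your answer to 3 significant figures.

h_f ≈ 600 m

Q = 4310 m³/h = 4310/3600 = 1.197 m³/s.
Cross-sectional area A = πD²/4 = π(0.413)²/4 = 0.134 m²; mean velocity V = Q/A = 1.197/0.134 = 8.937 m/s.
Reynolds number Re = ρVD/μ = 788 · 8.937 · 0.413 / 0.00112 = 2.597e+06.
Re > 4000 → turbulent. Relative roughness ε/D = 0.00353/0.413 = 0.00855. Swamee-Jain: f = 0.25/(log₁₀[0.00855/3.7 + 5.74/2.597e+06^0.9])² = 0.25/(log₁₀[0.00231 + 9.68e-06])² = 0.25/(-2.635)² = 0.03602.
Total minor-loss coefficient ΣK = 1·1 = 1.
ΔP = [f·L/D + ΣK]·(ρV²/2) = [0.03602·1680/0.413 + 1]·(788·8.937²/2) = [146.5 + 1]·3.147e+04 = 4.642e+06 Pa.
Head loss h_f = ΔP/(ρg) = 4.642e+06/(788·9.81) = 600 m.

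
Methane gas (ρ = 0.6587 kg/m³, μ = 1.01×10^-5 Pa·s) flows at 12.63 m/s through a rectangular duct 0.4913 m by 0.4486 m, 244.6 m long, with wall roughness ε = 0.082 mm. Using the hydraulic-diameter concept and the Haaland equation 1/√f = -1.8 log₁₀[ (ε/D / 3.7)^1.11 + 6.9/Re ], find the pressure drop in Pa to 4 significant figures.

Hydraulic diameter D_h = 4A/P = 4·(0.4913·0.4486)/(2·(0.4913+0.4486)) = 0.8816/1.88 = 0.469 m.
Re = ρVD_h/μ = 0.6587·12.63·0.469/1.01e-05 = 3.863e+05.
ε/D_h = 8.2e-05/0.469 = 0.000175; Haaland gives 1/√f = -1.8 log₁₀[1.58e-05+1.79e-05] = 8.051, so f = 0.01543.
ΔP = f(L/D_h)(ρV²/2) = 0.01543·244.6/0.469·52.54 = 422.7 Pa.

ΔP ≈ 422.7 Pa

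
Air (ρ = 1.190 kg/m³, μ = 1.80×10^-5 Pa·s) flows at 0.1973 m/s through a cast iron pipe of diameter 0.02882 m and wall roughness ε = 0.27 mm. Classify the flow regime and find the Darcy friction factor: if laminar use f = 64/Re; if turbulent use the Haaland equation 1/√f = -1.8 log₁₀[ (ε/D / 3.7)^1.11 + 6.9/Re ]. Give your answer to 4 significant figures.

Re = ρVD/μ = 1.19·0.1973·0.02882/1.8e-05 = 375.9.
Re < 2300 → laminar, so f = 64/Re = 0.1702 (roughness is irrelevant in laminar flow).

f ≈ 0.1702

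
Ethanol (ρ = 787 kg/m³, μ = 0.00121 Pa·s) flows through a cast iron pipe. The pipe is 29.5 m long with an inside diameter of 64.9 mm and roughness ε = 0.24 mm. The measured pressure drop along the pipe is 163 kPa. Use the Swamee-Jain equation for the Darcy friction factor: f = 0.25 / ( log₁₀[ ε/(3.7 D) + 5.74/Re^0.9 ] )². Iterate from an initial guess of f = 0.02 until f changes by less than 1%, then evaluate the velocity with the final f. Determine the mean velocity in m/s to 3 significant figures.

V ≈ 5.66 m/s

Rearranging Darcy-Weisbach: V = √(2·ΔP·D/(f·L·ρ)). With ε/D = 0.00024/0.0649 = 0.0037, iterate starting from f = 0.02:
  f = 0.02 → V = √(2·1.63e+05·0.0649/(0.02·29.5·787)) = 6.75 m/s; Re = ρVD/μ = 2.849e+05; f → 0.02833
  f = 0.02833 → V = 5.671 m/s; Re = 2.394e+05; f → 0.02842
Converged (Δf/f < 1%). With the final f = 0.02842: V = √(2·1.63e+05·0.0649/(0.02842·29.5·787)) = 5.662 m/s.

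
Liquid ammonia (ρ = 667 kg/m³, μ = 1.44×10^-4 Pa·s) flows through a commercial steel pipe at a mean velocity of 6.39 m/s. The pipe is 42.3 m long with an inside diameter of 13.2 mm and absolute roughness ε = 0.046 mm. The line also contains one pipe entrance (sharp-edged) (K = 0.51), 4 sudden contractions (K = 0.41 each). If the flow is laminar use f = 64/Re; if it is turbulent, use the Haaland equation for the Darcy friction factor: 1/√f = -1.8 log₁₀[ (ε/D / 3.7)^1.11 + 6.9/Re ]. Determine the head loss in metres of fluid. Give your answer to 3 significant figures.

Reynolds number Re = ρVD/μ = 667 · 6.39 · 0.0132 / 0.000144 = 3.907e+05.
Re > 4000 → turbulent. Relative roughness ε/D = 4.6e-05/0.0132 = 0.00348. Haaland: 1/√f = -1.8 log₁₀[(0.00348/3.7)^1.11 + 6.9/3.907e+05] = -1.8 log₁₀[0.000438 + 1.77e-05] = 6.015, so f = 0.02764.
Total minor-loss coefficient ΣK = 1·0.51 + 4·0.41 = 2.15.
ΔP = [f·L/D + ΣK]·(ρV²/2) = [0.02764·42.3/0.0132 + 2.15]·(667·6.39²/2) = [88.57 + 2.15]·1.362e+04 = 1.235e+06 Pa.
Head loss h_f = ΔP/(ρg) = 1.235e+06/(667·9.81) = 189 m.

h_f ≈ 189 m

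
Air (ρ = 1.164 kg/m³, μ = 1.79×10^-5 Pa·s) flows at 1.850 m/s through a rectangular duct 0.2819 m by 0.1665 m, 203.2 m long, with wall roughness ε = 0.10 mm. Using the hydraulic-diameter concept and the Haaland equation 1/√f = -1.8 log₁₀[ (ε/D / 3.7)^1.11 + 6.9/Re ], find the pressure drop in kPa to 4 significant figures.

ΔP ≈ 0.04894 kPa

Hydraulic diameter D_h = 4A/P = 4·(0.2819·0.1665)/(2·(0.2819+0.1665)) = 0.1877/0.8968 = 0.2094 m.
Re = ρVD_h/μ = 1.164·1.85·0.2094/1.79e-05 = 2.519e+04.
ε/D_h = 0.0001/0.2094 = 0.000478; Haaland gives 1/√f = -1.8 log₁₀[4.82e-05+0.000274] = 6.285, so f = 0.02531.
ΔP = f(L/D_h)(ρV²/2) = 0.02531·203.2/0.2094·1.992 = 48.94 Pa.
ΔP = 0.04894 kPa.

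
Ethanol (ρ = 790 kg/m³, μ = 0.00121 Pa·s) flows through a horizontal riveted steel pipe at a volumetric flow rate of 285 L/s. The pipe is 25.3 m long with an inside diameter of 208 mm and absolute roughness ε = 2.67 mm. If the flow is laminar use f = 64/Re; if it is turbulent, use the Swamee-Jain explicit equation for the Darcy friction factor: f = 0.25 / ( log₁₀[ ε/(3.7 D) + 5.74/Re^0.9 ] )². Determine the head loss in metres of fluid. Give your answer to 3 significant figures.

Q = 285 L/s = 285/1000 = 0.285 m³/s.
Cross-sectional area A = πD²/4 = π(0.208)²/4 = 0.03398 m²; mean velocity V = Q/A = 0.285/0.03398 = 8.387 m/s.
Reynolds number Re = ρVD/μ = 790 · 8.387 · 0.208 / 0.00121 = 1.139e+06.
Re > 4000 → turbulent. Relative roughness ε/D = 0.00267/0.208 = 0.0128. Swamee-Jain: f = 0.25/(log₁₀[0.0128/3.7 + 5.74/1.139e+06^0.9])² = 0.25/(log₁₀[0.00347 + 2.03e-05])² = 0.25/(-2.457)² = 0.04141.
Darcy-Weisbach: ΔP = f(L/D)(ρV²/2) = 0.04141·(25.3/0.208)·(790·8.387²/2) = 0.04141·121.6·2.779e+04 = 1.399e+05 Pa.
Head loss h_f = ΔP/(ρg) = 1.399e+05/(790·9.81) = 18.1 m.

h_f ≈ 18.1 m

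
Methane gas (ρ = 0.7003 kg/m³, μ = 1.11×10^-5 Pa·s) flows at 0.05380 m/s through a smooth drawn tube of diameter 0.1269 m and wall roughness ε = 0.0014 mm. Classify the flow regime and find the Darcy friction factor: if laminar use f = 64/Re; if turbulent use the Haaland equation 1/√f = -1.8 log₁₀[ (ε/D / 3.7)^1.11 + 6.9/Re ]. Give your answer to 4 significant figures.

Re = ρVD/μ = 0.7003·0.0538·0.1269/1.11e-05 = 430.7.
Re < 2300 → laminar, so f = 64/Re = 0.1486 (roughness is irrelevant in laminar flow).

f ≈ 0.1486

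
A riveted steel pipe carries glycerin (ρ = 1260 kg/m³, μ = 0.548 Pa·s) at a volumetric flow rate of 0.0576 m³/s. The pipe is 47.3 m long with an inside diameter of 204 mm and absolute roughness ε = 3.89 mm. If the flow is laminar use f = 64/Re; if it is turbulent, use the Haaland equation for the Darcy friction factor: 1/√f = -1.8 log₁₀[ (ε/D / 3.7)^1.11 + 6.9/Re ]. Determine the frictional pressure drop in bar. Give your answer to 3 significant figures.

Cross-sectional area A = πD²/4 = π(0.204)²/4 = 0.03269 m²; mean velocity V = Q/A = 0.0576/0.03269 = 1.762 m/s.
Reynolds number Re = ρVD/μ = 1260 · 1.762 · 0.204 / 0.548 = 826.6.
Re < 2300 → laminar flow, so f = 64/Re = 64/826.6 = 0.07743 (the turbulent correlation is not needed).
Darcy-Weisbach: ΔP = f(L/D)(ρV²/2) = 0.07743·(47.3/0.204)·(1260·1.762²/2) = 0.07743·231.9·1957 = 3.512e+04 Pa.
ΔP = 3.512e+04 Pa = 0.351 bar.

ΔP ≈ 0.351 bar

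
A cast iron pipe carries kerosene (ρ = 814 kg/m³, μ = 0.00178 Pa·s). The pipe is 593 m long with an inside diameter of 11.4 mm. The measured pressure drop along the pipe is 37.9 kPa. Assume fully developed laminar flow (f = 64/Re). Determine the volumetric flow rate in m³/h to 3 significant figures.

Q ≈ 0.0536 m³/h

For laminar flow, f = 64/Re with Re = ρVD/μ, so Darcy-Weisbach reduces to ΔP = 32μLV/D². Solving for V: V = ΔP·D²/(32μL) = 3.79e+04·(0.0114)²/(32·0.00178·593) = 0.1458 m/s.
Check: Re = ρVD/μ = 814·0.1458·0.0114/0.00178 = 760.2 < 2300, so the laminar assumption holds.
Q = V·A = 0.1458·(π/4·0.0114²) = 1.488e-05 m³/s = 0.0536 m³/h.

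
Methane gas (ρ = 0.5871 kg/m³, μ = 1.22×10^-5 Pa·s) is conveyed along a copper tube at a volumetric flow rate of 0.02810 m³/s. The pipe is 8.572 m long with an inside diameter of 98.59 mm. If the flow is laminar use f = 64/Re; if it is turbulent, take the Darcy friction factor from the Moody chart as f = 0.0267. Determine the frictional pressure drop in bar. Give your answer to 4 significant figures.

ΔP ≈ 9.233×10^-5 bar

Cross-sectional area A = πD²/4 = π(0.09859)²/4 = 0.007634 m²; mean velocity V = Q/A = 0.0281/0.007634 = 3.681 m/s.
Reynolds number Re = ρVD/μ = 0.5871 · 3.681 · 0.09859 / 1.22e-05 = 1.746e+04.
Re > 4000 → turbulent; use the Moody-chart value f = 0.0267.
Darcy-Weisbach: ΔP = f(L/D)(ρV²/2) = 0.0267·(8.572/0.09859)·(0.5871·3.681²/2) = 0.0267·86.95·3.977 = 9.233 Pa.
ΔP = 9.233 Pa = 9.233×10^-5 bar.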